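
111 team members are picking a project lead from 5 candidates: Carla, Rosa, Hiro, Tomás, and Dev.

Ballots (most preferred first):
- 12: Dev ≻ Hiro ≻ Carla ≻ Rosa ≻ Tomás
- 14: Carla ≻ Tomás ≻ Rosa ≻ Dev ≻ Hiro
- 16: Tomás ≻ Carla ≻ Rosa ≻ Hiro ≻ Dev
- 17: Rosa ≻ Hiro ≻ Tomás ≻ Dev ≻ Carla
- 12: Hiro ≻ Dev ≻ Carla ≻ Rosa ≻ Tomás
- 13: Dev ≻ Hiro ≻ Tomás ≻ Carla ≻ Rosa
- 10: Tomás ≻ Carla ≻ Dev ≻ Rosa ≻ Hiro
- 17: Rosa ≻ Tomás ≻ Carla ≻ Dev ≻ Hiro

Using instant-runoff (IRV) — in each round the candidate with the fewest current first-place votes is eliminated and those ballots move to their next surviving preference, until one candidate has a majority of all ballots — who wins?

Tomás

Round 1: Carla 14, Rosa 34, Hiro 12, Tomás 26, Dev 25. Hiro eliminated.
Round 2: Carla 14, Rosa 34, Tomás 26, Dev 37. Carla eliminated.
Round 3: Rosa 34, Tomás 40, Dev 37. Rosa eliminated.
Round 4: Tomás 74, Dev 37. Tomás has a majority (≥56).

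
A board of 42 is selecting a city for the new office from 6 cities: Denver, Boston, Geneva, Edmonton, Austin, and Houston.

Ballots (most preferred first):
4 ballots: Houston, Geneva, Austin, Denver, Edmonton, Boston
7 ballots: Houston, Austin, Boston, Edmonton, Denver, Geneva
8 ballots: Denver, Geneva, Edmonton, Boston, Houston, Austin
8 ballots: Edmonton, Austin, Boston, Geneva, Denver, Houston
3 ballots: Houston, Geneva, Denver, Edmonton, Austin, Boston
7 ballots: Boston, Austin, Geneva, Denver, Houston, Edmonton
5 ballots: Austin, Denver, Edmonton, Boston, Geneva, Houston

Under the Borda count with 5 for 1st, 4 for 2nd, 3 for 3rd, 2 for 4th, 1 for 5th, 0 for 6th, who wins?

Denver: 4×2 + 7×1 + 8×5 + 8×1 + 3×3 + 7×2 + 5×4 = 106
Boston: 4×0 + 7×3 + 8×2 + 8×3 + 3×0 + 7×5 + 5×2 = 106
Geneva: 4×4 + 7×0 + 8×4 + 8×2 + 3×4 + 7×3 + 5×1 = 102
Edmonton: 4×1 + 7×2 + 8×3 + 8×5 + 3×2 + 7×0 + 5×3 = 103
Austin: 4×3 + 7×4 + 8×0 + 8×4 + 3×1 + 7×4 + 5×5 = 128
Houston: 4×5 + 7×5 + 8×1 + 8×0 + 3×5 + 7×1 + 5×0 = 85

Austin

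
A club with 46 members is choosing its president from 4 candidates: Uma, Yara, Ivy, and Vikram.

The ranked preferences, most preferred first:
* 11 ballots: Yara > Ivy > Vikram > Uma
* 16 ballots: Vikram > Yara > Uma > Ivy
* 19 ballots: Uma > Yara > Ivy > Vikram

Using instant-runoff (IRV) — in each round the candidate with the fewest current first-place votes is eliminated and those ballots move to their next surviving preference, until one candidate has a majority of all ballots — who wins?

Vikram

Round 1: Uma 19, Yara 11, Ivy 0, Vikram 16. Ivy eliminated.
Round 2: Uma 19, Yara 11, Vikram 16. Yara eliminated.
Round 3: Uma 19, Vikram 27. Vikram has a majority (≥24).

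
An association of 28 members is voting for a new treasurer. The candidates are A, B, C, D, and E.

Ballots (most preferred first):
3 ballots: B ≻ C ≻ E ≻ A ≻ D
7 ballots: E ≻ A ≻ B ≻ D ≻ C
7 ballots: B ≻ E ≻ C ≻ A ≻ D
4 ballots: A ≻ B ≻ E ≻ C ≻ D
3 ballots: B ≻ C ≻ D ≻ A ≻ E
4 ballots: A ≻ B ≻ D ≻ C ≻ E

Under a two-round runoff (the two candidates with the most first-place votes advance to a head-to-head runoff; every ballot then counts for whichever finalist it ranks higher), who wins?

Round 1 first-place votes: A 8, B 13, C 0, D 0, E 7. B and A advance.
Runoff: B is ranked above A on 13 ballots, A above B on 15.

A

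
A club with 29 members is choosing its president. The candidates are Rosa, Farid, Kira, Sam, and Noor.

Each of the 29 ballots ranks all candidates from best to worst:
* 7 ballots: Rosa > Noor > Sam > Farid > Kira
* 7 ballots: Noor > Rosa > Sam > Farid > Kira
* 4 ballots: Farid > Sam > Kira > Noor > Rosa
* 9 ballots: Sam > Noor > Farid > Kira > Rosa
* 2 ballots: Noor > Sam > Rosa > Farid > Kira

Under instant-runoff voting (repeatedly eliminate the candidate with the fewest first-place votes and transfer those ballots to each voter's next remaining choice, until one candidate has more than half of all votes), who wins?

Noor

Round 1: Rosa 7, Farid 4, Kira 0, Sam 9, Noor 9. Kira eliminated.
Round 2: Rosa 7, Farid 4, Sam 9, Noor 9. Farid eliminated.
Round 3: Rosa 7, Sam 13, Noor 9. Rosa eliminated.
Round 4: Sam 13, Noor 16. Noor has a majority (≥15).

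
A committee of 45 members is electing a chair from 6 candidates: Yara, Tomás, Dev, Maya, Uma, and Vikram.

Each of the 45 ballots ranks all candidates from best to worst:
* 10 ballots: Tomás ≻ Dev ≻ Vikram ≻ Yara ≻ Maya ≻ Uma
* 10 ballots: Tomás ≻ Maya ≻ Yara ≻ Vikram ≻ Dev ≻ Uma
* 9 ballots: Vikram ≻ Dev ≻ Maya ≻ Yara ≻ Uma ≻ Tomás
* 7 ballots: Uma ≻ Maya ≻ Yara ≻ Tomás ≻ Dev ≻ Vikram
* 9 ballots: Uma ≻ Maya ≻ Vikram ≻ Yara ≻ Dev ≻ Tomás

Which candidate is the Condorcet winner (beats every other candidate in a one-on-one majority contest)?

Maya

Maya vs Yara: 35–10
Maya vs Tomás: 25–20
Maya vs Dev: 26–19
Maya vs Uma: 29–16
Maya vs Vikram: 26–19
Maya beats every other candidate.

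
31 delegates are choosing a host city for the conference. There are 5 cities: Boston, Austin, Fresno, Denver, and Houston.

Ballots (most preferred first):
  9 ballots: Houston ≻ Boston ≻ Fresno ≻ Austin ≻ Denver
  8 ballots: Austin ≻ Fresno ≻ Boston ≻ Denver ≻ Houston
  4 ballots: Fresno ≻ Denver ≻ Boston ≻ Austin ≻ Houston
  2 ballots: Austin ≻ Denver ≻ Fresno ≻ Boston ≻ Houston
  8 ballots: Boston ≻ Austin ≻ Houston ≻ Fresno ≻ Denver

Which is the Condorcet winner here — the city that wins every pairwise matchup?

Boston vs Austin: 21–10
Boston vs Fresno: 17–14
Boston vs Denver: 25–6
Boston vs Houston: 22–9
Boston beats every other city.

Boston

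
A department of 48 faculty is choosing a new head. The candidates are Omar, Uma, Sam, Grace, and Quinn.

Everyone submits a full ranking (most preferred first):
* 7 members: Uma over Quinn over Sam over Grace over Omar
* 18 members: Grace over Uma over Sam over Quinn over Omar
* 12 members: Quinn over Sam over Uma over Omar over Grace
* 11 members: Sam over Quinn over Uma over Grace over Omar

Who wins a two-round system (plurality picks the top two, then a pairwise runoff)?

Round 1 first-place votes: Omar 0, Uma 7, Sam 11, Grace 18, Quinn 12. Grace and Quinn advance.
Runoff: Grace is ranked above Quinn on 18 ballots, Quinn above Grace on 30.

Quinn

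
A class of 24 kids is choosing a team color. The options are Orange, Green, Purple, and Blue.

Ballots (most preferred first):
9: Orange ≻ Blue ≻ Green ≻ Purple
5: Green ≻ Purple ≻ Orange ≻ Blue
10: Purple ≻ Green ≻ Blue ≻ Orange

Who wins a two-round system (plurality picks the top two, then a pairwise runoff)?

Purple

Round 1 first-place votes: Orange 9, Green 5, Purple 10, Blue 0. Purple and Orange advance.
Runoff: Purple is ranked above Orange on 15 ballots, Orange above Purple on 9.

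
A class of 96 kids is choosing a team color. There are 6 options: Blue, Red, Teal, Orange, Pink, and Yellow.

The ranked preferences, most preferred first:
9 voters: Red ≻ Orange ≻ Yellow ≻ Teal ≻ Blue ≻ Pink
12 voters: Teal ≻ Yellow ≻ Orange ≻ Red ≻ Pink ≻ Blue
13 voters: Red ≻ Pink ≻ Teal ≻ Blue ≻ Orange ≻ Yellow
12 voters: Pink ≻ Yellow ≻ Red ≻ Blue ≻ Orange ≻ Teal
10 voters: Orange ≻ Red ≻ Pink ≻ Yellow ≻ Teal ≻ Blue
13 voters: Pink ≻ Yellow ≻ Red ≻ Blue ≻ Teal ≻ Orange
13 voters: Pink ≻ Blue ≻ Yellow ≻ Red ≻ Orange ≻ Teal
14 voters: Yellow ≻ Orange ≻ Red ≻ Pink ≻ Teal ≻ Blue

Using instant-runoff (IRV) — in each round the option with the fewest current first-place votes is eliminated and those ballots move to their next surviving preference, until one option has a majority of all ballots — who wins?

Red

Round 1: Blue 0, Red 22, Teal 12, Orange 10, Pink 38, Yellow 14. Blue eliminated.
Round 2: Red 22, Teal 12, Orange 10, Pink 38, Yellow 14. Orange eliminated.
Round 3: Red 32, Teal 12, Pink 38, Yellow 14. Teal eliminated.
Round 4: Red 32, Pink 38, Yellow 26. Yellow eliminated.
Round 5: Red 58, Pink 38. Red has a majority (≥49).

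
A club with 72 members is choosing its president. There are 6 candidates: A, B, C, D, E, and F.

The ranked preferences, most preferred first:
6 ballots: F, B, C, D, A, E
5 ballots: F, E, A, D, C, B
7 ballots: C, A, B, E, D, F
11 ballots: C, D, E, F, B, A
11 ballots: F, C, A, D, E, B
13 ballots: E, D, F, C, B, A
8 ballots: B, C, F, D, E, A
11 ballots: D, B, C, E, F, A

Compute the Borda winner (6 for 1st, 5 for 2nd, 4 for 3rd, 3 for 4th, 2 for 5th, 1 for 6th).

C

A: 6×2 + 5×4 + 7×5 + 11×1 + 11×4 + 13×1 + 8×1 + 11×1 = 154
B: 6×5 + 5×1 + 7×4 + 11×2 + 11×1 + 13×2 + 8×6 + 11×5 = 225
C: 6×4 + 5×2 + 7×6 + 11×6 + 11×5 + 13×3 + 8×5 + 11×4 = 320
D: 6×3 + 5×3 + 7×2 + 11×5 + 11×3 + 13×5 + 8×3 + 11×6 = 290
E: 6×1 + 5×5 + 7×3 + 11×4 + 11×2 + 13×6 + 8×2 + 11×3 = 245
F: 6×6 + 5×6 + 7×1 + 11×3 + 11×6 + 13×4 + 8×4 + 11×2 = 278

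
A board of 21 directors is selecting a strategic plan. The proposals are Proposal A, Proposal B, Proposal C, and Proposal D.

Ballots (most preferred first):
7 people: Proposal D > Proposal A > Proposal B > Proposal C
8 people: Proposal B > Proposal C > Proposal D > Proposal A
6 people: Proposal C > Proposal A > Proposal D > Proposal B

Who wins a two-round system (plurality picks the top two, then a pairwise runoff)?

Proposal D

Round 1 first-place votes: Proposal A 0, Proposal B 8, Proposal C 6, Proposal D 7. Proposal B and Proposal D advance.
Runoff: Proposal B is ranked above Proposal D on 8 ballots, Proposal D above Proposal B on 13.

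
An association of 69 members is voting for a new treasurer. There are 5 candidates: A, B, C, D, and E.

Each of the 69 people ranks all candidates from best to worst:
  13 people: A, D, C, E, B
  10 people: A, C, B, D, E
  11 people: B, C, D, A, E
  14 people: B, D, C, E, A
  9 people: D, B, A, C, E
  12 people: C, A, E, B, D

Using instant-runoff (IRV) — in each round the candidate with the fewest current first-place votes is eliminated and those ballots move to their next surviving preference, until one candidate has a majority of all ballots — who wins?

Round 1: A 23, B 25, C 12, D 9, E 0. E eliminated.
Round 2: A 23, B 25, C 12, D 9. D eliminated.
Round 3: A 23, B 34, C 12. C eliminated.
Round 4: A 35, B 34. A has a majority (≥35).

A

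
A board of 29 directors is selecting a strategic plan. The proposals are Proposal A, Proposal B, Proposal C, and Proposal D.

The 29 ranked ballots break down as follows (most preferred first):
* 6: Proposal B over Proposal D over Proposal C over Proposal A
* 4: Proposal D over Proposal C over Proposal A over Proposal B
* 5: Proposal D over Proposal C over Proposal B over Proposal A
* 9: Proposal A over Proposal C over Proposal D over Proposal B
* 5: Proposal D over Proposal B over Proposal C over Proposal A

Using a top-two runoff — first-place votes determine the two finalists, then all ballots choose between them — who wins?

Proposal D

Round 1 first-place votes: Proposal A 9, Proposal B 6, Proposal C 0, Proposal D 14. Proposal D and Proposal A advance.
Runoff: Proposal D is ranked above Proposal A on 20 ballots, Proposal A above Proposal D on 9.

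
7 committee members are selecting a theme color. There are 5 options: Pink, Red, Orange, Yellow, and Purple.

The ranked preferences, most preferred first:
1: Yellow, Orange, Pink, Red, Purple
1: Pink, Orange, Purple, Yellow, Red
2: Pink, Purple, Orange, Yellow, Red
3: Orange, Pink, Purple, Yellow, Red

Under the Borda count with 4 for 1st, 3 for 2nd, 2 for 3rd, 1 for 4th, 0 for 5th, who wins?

Pink: 1×2 + 1×4 + 2×4 + 3×3 = 23
Red: 1×1 + 1×0 + 2×0 + 3×0 = 1
Orange: 1×3 + 1×3 + 2×2 + 3×4 = 22
Yellow: 1×4 + 1×1 + 2×1 + 3×1 = 10
Purple: 1×0 + 1×2 + 2×3 + 3×2 = 14

Pink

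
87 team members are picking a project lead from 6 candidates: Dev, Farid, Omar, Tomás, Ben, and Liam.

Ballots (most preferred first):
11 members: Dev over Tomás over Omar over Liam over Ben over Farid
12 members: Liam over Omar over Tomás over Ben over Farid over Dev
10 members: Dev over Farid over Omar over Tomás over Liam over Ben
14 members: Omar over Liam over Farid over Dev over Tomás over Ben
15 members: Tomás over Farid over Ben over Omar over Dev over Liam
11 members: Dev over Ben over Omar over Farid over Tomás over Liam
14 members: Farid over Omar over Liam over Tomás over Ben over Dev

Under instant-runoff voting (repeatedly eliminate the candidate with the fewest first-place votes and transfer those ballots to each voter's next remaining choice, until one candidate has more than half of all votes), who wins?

Round 1: Dev 32, Farid 14, Omar 14, Tomás 15, Ben 0, Liam 12. Ben eliminated.
Round 2: Dev 32, Farid 14, Omar 14, Tomás 15, Liam 12. Liam eliminated.
Round 3: Dev 32, Farid 14, Omar 26, Tomás 15. Farid eliminated.
Round 4: Dev 32, Omar 40, Tomás 15. Tomás eliminated.
Round 5: Dev 32, Omar 55. Omar has a majority (≥44).

Omar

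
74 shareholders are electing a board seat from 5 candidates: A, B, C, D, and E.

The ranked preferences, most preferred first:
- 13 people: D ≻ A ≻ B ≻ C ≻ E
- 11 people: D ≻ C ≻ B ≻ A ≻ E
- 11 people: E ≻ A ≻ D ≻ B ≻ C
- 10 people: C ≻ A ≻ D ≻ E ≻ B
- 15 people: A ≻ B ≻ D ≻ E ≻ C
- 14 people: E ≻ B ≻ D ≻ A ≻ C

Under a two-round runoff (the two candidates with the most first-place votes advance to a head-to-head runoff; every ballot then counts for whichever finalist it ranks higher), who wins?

Round 1 first-place votes: A 15, B 0, C 10, D 24, E 25. E and D advance.
Runoff: E is ranked above D on 25 ballots, D above E on 49.

D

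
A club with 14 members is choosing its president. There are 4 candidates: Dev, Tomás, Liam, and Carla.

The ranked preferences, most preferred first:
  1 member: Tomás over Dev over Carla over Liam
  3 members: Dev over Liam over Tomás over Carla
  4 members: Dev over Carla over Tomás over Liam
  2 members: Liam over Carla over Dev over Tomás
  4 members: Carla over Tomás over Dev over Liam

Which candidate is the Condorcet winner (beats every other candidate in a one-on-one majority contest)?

Dev

Dev vs Tomás: 9–5
Dev vs Liam: 12–2
Dev vs Carla: 8–6
Dev beats every other candidate.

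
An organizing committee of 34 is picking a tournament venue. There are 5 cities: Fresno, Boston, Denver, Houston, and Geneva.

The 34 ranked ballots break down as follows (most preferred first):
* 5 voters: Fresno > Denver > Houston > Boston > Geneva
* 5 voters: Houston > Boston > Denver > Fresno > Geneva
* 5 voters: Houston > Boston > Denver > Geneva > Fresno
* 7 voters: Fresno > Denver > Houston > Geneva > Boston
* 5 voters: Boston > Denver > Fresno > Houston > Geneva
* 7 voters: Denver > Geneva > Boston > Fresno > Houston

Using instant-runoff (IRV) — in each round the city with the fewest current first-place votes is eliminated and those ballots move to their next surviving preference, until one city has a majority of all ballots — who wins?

Denver

Round 1: Fresno 12, Boston 5, Denver 7, Houston 10, Geneva 0. Geneva eliminated.
Round 2: Fresno 12, Boston 5, Denver 7, Houston 10. Boston eliminated.
Round 3: Fresno 12, Denver 12, Houston 10. Houston eliminated.
Round 4: Fresno 12, Denver 22. Denver has a majority (≥18).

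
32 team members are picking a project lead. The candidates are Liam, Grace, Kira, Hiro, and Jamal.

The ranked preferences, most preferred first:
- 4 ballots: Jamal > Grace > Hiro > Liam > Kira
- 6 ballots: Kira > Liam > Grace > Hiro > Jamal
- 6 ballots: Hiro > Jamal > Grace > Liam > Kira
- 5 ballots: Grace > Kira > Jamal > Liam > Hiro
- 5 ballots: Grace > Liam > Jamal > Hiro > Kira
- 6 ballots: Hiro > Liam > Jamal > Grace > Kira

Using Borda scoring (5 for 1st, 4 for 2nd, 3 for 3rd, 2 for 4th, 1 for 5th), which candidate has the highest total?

Liam: 4×2 + 6×4 + 6×2 + 5×2 + 5×4 + 6×4 = 98
Grace: 4×4 + 6×3 + 6×3 + 5×5 + 5×5 + 6×2 = 114
Kira: 4×1 + 6×5 + 6×1 + 5×4 + 5×1 + 6×1 = 71
Hiro: 4×3 + 6×2 + 6×5 + 5×1 + 5×2 + 6×5 = 99
Jamal: 4×5 + 6×1 + 6×4 + 5×3 + 5×3 + 6×3 = 98

Grace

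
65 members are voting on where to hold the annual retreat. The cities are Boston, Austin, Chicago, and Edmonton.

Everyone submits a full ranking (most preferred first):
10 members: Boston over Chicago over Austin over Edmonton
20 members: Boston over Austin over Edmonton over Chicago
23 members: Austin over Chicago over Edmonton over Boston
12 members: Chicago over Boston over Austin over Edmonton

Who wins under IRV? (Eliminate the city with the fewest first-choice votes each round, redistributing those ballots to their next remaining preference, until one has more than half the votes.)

Round 1: Boston 30, Austin 23, Chicago 12, Edmonton 0. Edmonton eliminated.
Round 2: Boston 30, Austin 23, Chicago 12. Chicago eliminated.
Round 3: Boston 42, Austin 23. Boston has a majority (≥33).

Boston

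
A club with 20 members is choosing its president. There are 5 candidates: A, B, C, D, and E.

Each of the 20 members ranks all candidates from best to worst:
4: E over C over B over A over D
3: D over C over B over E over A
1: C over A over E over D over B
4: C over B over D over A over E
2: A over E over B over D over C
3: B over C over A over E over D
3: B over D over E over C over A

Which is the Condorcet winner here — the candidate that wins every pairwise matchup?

C

C vs A: 18–2
C vs B: 12–8
C vs D: 12–8
C vs E: 11–9
C beats every other candidate.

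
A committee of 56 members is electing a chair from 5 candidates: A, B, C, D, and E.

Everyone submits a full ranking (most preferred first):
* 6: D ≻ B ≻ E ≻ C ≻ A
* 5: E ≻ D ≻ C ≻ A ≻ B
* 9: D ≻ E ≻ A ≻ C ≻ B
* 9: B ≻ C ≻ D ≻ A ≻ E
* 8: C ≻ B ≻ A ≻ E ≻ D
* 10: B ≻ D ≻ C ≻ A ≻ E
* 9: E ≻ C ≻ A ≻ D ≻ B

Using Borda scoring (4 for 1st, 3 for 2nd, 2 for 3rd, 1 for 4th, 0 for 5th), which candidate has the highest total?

D

A: 6×0 + 5×1 + 9×2 + 9×1 + 8×2 + 10×1 + 9×2 = 76
B: 6×3 + 5×0 + 9×0 + 9×4 + 8×3 + 10×4 + 9×0 = 118
C: 6×1 + 5×2 + 9×1 + 9×3 + 8×4 + 10×2 + 9×3 = 131
D: 6×4 + 5×3 + 9×4 + 9×2 + 8×0 + 10×3 + 9×1 = 132
E: 6×2 + 5×4 + 9×3 + 9×0 + 8×1 + 10×0 + 9×4 = 103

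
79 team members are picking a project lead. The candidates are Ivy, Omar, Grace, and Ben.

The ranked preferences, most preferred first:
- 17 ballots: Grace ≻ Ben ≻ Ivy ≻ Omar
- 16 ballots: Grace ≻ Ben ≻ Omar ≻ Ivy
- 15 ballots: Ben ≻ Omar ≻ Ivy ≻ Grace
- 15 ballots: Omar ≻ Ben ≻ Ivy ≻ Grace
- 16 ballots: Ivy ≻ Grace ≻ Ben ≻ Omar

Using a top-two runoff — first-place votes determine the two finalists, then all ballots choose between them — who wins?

Ivy

Round 1 first-place votes: Ivy 16, Omar 15, Grace 33, Ben 15. Grace and Ivy advance.
Runoff: Grace is ranked above Ivy on 33 ballots, Ivy above Grace on 46.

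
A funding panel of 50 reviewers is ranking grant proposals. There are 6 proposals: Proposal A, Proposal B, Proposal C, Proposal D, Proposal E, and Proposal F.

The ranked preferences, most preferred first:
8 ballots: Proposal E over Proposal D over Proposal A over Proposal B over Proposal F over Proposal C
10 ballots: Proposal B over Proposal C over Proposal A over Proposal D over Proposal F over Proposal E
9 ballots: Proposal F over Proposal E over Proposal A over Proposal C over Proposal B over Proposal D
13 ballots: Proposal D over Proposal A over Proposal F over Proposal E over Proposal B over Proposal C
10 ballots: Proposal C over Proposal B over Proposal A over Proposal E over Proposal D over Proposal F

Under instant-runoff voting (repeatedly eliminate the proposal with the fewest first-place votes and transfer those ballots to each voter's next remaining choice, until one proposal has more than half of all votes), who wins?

Proposal C

Round 1: Proposal A 0, Proposal B 10, Proposal C 10, Proposal D 13, Proposal E 8, Proposal F 9. Proposal A eliminated.
Round 2: Proposal B 10, Proposal C 10, Proposal D 13, Proposal E 8, Proposal F 9. Proposal E eliminated.
Round 3: Proposal B 10, Proposal C 10, Proposal D 21, Proposal F 9. Proposal F eliminated.
Round 4: Proposal B 10, Proposal C 19, Proposal D 21. Proposal B eliminated.
Round 5: Proposal C 29, Proposal D 21. Proposal C has a majority (≥26).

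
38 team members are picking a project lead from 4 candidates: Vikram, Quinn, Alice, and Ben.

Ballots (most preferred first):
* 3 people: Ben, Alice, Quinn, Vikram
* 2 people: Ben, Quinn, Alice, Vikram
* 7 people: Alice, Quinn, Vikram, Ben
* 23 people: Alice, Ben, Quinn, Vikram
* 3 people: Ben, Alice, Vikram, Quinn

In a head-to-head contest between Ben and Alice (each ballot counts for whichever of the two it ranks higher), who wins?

Ben is ranked above Alice on 8 ballots; Alice above Ben on 30.

Alice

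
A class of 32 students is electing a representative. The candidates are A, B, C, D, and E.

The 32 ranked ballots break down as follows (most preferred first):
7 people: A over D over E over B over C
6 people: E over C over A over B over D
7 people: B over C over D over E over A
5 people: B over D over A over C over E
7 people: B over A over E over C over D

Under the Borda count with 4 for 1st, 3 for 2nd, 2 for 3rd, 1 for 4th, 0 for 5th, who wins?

A: 7×4 + 6×2 + 7×0 + 5×2 + 7×3 = 71
B: 7×1 + 6×1 + 7×4 + 5×4 + 7×4 = 89
C: 7×0 + 6×3 + 7×3 + 5×1 + 7×1 = 51
D: 7×3 + 6×0 + 7×2 + 5×3 + 7×0 = 50
E: 7×2 + 6×4 + 7×1 + 5×0 + 7×2 = 59

B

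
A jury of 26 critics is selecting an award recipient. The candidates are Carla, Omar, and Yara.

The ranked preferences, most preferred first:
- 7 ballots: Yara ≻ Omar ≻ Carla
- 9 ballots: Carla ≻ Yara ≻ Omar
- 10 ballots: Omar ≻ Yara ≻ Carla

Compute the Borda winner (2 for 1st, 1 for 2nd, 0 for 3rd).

Yara

Carla: 7×0 + 9×2 + 10×0 = 18
Omar: 7×1 + 9×0 + 10×2 = 27
Yara: 7×2 + 9×1 + 10×1 = 33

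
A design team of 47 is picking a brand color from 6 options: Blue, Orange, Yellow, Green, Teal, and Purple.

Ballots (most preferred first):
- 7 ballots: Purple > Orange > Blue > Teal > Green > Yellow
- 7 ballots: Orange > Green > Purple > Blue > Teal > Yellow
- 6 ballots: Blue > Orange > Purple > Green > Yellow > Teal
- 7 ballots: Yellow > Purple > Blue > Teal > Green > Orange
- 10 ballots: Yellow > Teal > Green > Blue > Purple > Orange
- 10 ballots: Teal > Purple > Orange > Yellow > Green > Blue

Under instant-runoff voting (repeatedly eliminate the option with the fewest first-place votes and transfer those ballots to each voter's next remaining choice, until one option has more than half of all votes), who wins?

Orange

Round 1: Blue 6, Orange 7, Yellow 17, Green 0, Teal 10, Purple 7. Green eliminated.
Round 2: Blue 6, Orange 7, Yellow 17, Teal 10, Purple 7. Blue eliminated.
Round 3: Orange 13, Yellow 17, Teal 10, Purple 7. Purple eliminated.
Round 4: Orange 20, Yellow 17, Teal 10. Teal eliminated.
Round 5: Orange 30, Yellow 17. Orange has a majority (≥24).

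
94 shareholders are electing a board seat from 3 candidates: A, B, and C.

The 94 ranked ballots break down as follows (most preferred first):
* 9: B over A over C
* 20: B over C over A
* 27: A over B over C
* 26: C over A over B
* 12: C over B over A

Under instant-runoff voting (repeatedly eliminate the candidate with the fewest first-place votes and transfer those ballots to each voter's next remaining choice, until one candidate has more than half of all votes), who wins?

Round 1: A 27, B 29, C 38. A eliminated.
Round 2: B 56, C 38. B has a majority (≥48).

B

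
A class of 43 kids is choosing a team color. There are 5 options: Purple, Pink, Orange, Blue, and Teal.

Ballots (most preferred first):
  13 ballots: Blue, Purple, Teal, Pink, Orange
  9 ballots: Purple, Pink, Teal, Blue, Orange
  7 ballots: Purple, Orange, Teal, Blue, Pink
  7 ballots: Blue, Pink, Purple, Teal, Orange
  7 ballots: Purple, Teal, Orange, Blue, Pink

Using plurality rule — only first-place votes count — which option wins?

Purple

First-place votes: Purple 23, Pink 0, Orange 0, Blue 20, Teal 0.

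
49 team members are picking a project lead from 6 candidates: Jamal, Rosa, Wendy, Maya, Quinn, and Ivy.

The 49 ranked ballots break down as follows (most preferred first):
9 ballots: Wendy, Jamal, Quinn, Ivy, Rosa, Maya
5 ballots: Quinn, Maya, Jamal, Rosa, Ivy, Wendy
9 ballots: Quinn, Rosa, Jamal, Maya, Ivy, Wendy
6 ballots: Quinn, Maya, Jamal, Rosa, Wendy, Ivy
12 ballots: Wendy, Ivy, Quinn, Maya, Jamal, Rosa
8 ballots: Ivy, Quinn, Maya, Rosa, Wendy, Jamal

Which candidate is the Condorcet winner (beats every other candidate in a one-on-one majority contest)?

Quinn

Quinn vs Jamal: 40–9
Quinn vs Rosa: 49–0
Quinn vs Wendy: 28–21
Quinn vs Maya: 49–0
Quinn vs Ivy: 29–20
Quinn beats every other candidate.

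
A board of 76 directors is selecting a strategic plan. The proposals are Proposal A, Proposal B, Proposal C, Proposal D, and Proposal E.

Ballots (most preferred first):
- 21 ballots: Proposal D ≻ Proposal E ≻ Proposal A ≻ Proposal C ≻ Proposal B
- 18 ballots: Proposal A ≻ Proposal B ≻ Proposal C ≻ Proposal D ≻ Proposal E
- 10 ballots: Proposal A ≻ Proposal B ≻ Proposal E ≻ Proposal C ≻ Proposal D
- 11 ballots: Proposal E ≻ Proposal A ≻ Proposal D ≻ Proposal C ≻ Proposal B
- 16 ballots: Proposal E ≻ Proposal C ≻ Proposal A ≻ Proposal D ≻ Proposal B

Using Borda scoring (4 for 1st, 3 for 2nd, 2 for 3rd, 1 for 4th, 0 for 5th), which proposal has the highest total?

Proposal A

Proposal A: 21×2 + 18×4 + 10×4 + 11×3 + 16×2 = 219
Proposal B: 21×0 + 18×3 + 10×3 + 11×0 + 16×0 = 84
Proposal C: 21×1 + 18×2 + 10×1 + 11×1 + 16×3 = 126
Proposal D: 21×4 + 18×1 + 10×0 + 11×2 + 16×1 = 140
Proposal E: 21×3 + 18×0 + 10×2 + 11×4 + 16×4 = 191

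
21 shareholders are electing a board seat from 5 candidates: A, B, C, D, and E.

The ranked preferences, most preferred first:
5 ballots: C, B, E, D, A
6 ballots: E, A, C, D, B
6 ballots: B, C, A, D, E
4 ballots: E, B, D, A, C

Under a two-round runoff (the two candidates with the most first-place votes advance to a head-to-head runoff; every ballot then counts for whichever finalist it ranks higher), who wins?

Round 1 first-place votes: A 0, B 6, C 5, D 0, E 10. E and B advance.
Runoff: E is ranked above B on 10 ballots, B above E on 11.

B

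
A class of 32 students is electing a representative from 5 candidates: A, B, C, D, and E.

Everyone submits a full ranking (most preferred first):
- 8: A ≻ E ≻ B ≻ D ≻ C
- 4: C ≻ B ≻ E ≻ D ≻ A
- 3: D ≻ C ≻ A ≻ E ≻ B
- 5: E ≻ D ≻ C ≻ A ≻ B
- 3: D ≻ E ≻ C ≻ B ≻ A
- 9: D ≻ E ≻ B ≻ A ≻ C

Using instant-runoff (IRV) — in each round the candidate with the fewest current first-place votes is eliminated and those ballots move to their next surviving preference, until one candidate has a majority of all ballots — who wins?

E

Round 1: A 8, B 0, C 4, D 15, E 5. B eliminated.
Round 2: A 8, C 4, D 15, E 5. C eliminated.
Round 3: A 8, D 15, E 9. A eliminated.
Round 4: D 15, E 17. E has a majority (≥17).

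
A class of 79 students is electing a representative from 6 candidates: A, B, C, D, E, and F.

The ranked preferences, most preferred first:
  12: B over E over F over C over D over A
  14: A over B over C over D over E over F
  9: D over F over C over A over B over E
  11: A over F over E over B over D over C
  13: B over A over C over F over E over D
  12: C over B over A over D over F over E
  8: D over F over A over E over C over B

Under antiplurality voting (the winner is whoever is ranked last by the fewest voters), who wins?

Last-place votes: A 12, B 8, C 11, D 13, E 21, F 14.

B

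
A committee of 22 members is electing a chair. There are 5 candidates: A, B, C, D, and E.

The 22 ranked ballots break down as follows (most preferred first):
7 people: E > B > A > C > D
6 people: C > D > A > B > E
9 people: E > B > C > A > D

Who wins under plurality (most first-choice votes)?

E

First-place votes: A 0, B 0, C 6, D 0, E 16.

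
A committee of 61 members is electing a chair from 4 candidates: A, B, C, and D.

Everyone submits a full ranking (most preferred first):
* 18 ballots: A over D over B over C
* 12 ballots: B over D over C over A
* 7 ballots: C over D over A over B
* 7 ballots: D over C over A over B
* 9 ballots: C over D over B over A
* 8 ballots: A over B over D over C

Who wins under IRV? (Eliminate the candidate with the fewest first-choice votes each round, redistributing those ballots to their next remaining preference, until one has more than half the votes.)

Round 1: A 26, B 12, C 16, D 7. D eliminated.
Round 2: A 26, B 12, C 23. B eliminated.
Round 3: A 26, C 35. C has a majority (≥31).

C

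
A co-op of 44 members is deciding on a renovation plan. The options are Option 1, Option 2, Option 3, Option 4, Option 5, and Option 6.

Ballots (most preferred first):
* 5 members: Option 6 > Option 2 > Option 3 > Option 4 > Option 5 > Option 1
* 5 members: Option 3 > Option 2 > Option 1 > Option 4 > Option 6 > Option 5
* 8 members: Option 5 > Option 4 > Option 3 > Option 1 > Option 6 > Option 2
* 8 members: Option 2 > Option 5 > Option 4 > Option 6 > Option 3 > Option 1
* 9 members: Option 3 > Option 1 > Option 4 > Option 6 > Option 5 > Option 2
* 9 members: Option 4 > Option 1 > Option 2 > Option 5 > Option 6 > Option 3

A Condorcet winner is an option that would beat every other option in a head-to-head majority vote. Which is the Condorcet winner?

Option 4 vs Option 1: 30–14
Option 4 vs Option 2: 26–18
Option 4 vs Option 3: 25–19
Option 4 vs Option 5: 28–16
Option 4 vs Option 6: 39–5
Option 4 beats every other option.

Option 4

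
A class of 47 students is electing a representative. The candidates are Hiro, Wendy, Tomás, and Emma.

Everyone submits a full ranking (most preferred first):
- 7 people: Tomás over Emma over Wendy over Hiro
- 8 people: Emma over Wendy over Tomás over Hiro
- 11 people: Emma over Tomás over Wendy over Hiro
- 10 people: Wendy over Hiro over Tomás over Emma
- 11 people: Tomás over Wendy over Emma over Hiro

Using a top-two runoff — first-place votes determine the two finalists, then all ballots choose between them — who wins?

Tomás

Round 1 first-place votes: Hiro 0, Wendy 10, Tomás 18, Emma 19. Emma and Tomás advance.
Runoff: Emma is ranked above Tomás on 19 ballots, Tomás above Emma on 28.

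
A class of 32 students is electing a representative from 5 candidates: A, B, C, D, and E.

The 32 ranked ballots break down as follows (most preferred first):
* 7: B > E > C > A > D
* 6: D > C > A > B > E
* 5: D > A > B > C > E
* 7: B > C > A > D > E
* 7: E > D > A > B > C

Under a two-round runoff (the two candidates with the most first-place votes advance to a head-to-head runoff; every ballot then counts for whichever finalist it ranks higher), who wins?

Round 1 first-place votes: A 0, B 14, C 0, D 11, E 7. B and D advance.
Runoff: B is ranked above D on 14 ballots, D above B on 18.

D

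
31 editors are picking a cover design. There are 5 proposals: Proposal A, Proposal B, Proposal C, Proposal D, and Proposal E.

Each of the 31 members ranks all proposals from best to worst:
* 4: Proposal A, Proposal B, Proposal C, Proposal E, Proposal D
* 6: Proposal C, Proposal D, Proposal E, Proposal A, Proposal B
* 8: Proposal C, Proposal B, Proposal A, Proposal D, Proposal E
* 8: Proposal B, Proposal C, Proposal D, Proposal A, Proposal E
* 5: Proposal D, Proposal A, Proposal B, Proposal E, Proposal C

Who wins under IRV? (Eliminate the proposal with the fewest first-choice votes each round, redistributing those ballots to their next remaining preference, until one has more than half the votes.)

Round 1: Proposal A 4, Proposal B 8, Proposal C 14, Proposal D 5, Proposal E 0. Proposal E eliminated.
Round 2: Proposal A 4, Proposal B 8, Proposal C 14, Proposal D 5. Proposal A eliminated.
Round 3: Proposal B 12, Proposal C 14, Proposal D 5. Proposal D eliminated.
Round 4: Proposal B 17, Proposal C 14. Proposal B has a majority (≥16).

Proposal B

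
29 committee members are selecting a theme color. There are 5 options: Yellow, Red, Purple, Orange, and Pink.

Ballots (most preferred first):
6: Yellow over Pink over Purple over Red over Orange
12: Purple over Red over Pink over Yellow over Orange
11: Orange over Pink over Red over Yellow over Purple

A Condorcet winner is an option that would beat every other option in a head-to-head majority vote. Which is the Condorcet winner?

Pink

Pink vs Yellow: 23–6
Pink vs Red: 17–12
Pink vs Purple: 17–12
Pink vs Orange: 18–11
Pink beats every other option.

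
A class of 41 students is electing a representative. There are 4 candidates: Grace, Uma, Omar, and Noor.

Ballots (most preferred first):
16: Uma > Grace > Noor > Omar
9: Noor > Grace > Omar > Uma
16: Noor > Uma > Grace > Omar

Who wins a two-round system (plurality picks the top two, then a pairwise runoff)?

Round 1 first-place votes: Grace 0, Uma 16, Omar 0, Noor 25. Noor and Uma advance.
Runoff: Noor is ranked above Uma on 25 ballots, Uma above Noor on 16.

Noor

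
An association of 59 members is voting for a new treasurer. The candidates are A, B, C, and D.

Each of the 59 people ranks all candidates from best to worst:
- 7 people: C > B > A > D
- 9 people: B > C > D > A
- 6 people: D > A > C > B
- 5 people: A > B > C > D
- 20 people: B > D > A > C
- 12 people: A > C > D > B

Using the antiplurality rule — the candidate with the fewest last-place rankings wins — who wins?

Last-place votes: A 9, B 18, C 20, D 12.

A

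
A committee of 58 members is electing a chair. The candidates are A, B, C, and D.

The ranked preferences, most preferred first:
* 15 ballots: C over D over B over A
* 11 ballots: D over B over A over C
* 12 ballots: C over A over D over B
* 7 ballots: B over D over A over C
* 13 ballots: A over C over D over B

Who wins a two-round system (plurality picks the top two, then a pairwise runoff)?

Round 1 first-place votes: A 13, B 7, C 27, D 11. C and A advance.
Runoff: C is ranked above A on 27 ballots, A above C on 31.

A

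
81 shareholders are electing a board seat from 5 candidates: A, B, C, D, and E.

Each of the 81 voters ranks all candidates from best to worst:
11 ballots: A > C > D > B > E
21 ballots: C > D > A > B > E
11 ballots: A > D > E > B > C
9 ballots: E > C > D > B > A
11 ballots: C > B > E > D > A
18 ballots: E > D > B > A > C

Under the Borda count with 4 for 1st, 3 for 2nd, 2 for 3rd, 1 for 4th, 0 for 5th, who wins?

D

A: 11×4 + 21×2 + 11×4 + 9×0 + 11×0 + 18×1 = 148
B: 11×1 + 21×1 + 11×1 + 9×1 + 11×3 + 18×2 = 121
C: 11×3 + 21×4 + 11×0 + 9×3 + 11×4 + 18×0 = 188
D: 11×2 + 21×3 + 11×3 + 9×2 + 11×1 + 18×3 = 201
E: 11×0 + 21×0 + 11×2 + 9×4 + 11×2 + 18×4 = 152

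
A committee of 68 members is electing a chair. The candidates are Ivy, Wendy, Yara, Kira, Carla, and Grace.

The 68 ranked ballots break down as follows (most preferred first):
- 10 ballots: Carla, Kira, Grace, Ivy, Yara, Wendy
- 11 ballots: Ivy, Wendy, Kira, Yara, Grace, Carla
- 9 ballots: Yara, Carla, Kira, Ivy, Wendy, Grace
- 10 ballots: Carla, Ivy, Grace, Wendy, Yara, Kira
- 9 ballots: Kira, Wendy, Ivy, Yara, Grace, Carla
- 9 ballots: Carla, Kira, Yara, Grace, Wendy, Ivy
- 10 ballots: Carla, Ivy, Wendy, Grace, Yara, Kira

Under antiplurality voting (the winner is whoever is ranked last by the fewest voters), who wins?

Yara

Last-place votes: Ivy 9, Wendy 10, Yara 0, Kira 20, Carla 20, Grace 9.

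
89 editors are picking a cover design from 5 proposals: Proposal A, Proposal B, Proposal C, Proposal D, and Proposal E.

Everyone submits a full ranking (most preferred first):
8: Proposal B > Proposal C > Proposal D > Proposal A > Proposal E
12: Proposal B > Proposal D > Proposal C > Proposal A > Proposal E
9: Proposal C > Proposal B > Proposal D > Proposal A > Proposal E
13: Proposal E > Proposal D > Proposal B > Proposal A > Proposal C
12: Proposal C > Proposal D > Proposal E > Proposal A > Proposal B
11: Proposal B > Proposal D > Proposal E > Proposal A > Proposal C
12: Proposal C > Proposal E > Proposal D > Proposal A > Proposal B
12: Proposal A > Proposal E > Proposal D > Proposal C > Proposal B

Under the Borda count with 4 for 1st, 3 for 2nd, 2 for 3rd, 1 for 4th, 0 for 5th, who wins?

Proposal D

Proposal A: 8×1 + 12×1 + 9×1 + 13×1 + 12×1 + 11×1 + 12×1 + 12×4 = 125
Proposal B: 8×4 + 12×4 + 9×3 + 13×2 + 12×0 + 11×4 + 12×0 + 12×0 = 177
Proposal C: 8×3 + 12×2 + 9×4 + 13×0 + 12×4 + 11×0 + 12×4 + 12×1 = 192
Proposal D: 8×2 + 12×3 + 9×2 + 13×3 + 12×3 + 11×3 + 12×2 + 12×2 = 226
Proposal E: 8×0 + 12×0 + 9×0 + 13×4 + 12×2 + 11×2 + 12×3 + 12×3 = 170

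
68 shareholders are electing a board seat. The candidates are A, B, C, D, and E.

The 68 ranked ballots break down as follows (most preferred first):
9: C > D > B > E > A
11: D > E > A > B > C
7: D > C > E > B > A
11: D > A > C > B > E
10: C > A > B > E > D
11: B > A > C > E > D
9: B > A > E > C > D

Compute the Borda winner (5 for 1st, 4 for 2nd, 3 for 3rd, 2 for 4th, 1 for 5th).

C

A: 9×1 + 11×3 + 7×1 + 11×4 + 10×4 + 11×4 + 9×4 = 213
B: 9×3 + 11×2 + 7×2 + 11×2 + 10×3 + 11×5 + 9×5 = 215
C: 9×5 + 11×1 + 7×4 + 11×3 + 10×5 + 11×3 + 9×2 = 218
D: 9×4 + 11×5 + 7×5 + 11×5 + 10×1 + 11×1 + 9×1 = 211
E: 9×2 + 11×4 + 7×3 + 11×1 + 10×2 + 11×2 + 9×3 = 163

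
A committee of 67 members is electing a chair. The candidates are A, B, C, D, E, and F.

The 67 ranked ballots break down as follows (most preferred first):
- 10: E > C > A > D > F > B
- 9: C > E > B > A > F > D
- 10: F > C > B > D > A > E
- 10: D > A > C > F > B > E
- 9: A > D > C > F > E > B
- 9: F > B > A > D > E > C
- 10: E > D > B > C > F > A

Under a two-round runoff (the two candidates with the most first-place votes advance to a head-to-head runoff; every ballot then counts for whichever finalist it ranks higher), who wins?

Round 1 first-place votes: A 9, B 0, C 9, D 10, E 20, F 19. E and F advance.
Runoff: E is ranked above F on 29 ballots, F above E on 38.

F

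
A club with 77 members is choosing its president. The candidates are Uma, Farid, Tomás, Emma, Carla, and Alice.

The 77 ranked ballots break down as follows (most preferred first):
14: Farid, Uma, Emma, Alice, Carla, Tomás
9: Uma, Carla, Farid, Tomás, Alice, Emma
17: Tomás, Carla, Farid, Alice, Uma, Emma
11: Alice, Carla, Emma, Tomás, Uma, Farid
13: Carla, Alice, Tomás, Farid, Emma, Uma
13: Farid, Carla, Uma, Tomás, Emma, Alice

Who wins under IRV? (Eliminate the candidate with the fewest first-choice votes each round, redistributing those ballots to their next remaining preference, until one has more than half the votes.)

Carla

Round 1: Uma 9, Farid 27, Tomás 17, Emma 0, Carla 13, Alice 11. Emma eliminated.
Round 2: Uma 9, Farid 27, Tomás 17, Carla 13, Alice 11. Uma eliminated.
Round 3: Farid 27, Tomás 17, Carla 22, Alice 11. Alice eliminated.
Round 4: Farid 27, Tomás 17, Carla 33. Tomás eliminated.
Round 5: Farid 27, Carla 50. Carla has a majority (≥39).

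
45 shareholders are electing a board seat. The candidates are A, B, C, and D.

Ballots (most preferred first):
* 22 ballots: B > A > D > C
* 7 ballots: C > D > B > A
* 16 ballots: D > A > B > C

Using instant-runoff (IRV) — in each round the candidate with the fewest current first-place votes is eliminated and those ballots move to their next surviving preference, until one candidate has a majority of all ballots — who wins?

D

Round 1: A 0, B 22, C 7, D 16. A eliminated.
Round 2: B 22, C 7, D 16. C eliminated.
Round 3: B 22, D 23. D has a majority (≥23).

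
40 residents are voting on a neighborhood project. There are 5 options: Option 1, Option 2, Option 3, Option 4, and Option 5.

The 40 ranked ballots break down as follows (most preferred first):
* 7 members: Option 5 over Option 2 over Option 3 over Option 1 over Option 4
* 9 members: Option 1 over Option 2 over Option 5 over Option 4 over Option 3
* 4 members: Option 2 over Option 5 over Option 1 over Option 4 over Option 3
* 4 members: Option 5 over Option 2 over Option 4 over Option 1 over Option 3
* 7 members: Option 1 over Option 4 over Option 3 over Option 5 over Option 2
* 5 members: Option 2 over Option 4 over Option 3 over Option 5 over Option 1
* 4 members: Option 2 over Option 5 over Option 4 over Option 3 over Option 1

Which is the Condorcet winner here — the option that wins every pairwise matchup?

Option 2

Option 2 vs Option 1: 24–16
Option 2 vs Option 3: 33–7
Option 2 vs Option 4: 33–7
Option 2 vs Option 5: 22–18
Option 2 beats every other option.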